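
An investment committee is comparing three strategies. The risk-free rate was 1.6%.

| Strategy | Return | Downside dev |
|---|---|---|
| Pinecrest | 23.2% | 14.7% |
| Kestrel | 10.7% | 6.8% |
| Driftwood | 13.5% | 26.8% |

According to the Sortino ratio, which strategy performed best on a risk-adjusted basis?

Pinecrest

Pinecrest: Sortino ratio = (23.2% − 1.6%) / 14.7% = 1.469
Kestrel: Sortino ratio = (10.7% − 1.6%) / 6.8% = 1.338
Driftwood: Sortino ratio = (13.5% − 1.6%) / 26.8% = 0.444
Highest: Pinecrest (1.469).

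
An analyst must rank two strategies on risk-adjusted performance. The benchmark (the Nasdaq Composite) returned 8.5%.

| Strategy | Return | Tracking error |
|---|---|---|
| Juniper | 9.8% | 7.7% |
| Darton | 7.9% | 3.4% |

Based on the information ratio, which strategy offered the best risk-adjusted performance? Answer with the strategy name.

Juniper

Juniper: IR = (9.8% − 8.5%) / 7.7% = 0.169
Darton: IR = (7.9% − 8.5%) / 3.4% = -0.176
Highest: Juniper (0.169).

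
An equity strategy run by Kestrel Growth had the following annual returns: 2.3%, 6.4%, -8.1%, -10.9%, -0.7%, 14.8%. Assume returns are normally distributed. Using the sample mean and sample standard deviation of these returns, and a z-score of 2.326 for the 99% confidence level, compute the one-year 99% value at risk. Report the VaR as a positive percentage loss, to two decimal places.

μ = (2.3 + 6.4 − 8.1 − 10.9 − 0.7 + 14.8) / 6 = 3.80 / 6 = 0.6333%
Sample std dev = √[447.7933 / 5] = 9.4635%
VaR = −(μ − z·σ) = −(0.6333 − 2.326 × 9.4635) = −(-21.3788) = 21.3788%

21.38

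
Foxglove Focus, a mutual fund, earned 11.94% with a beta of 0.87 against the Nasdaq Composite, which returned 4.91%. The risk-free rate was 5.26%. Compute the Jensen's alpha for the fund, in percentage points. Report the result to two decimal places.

CAPM expected return = Rf + β(Rm − Rf) = 5.26% + 0.87 × (4.91% − 5.26%) = 5.26 + 0.87 × -0.35 = 4.9555%
Jensen's α = Rp − E[R] = 11.94% − 4.9555% = 6.9845

6.98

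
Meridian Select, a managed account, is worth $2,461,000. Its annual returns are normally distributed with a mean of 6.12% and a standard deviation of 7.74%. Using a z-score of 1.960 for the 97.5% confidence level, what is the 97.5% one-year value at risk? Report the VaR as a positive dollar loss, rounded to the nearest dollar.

$222,730

Return at the 97.5% tail: μ − z·σ = 6.12% − 1.960 × 7.74% = 6.12 − 15.1704 = -9.0504%
VaR = −(-9.0504%) × $2,461,000 = 9.0504% × $2,461,000 = $222,730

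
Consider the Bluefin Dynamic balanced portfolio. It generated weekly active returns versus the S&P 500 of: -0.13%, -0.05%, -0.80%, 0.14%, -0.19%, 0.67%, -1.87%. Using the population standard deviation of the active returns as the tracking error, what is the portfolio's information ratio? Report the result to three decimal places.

μ = (-0.13 − 0.05 − 0.8 + 0.14 − 0.19 + 0.67 − 1.87) / 7 = -2.230 / 7 = -0.3186%
Σ(r − μ)² = (-0.13 − (-0.3186))² + (-0.05 − (-0.3186))² + … = 3.9505
σ = √[3.9505 / 7] = 0.7512%
IR = μ / tracking error = -0.3186 / 0.7512 = -0.4241

-0.424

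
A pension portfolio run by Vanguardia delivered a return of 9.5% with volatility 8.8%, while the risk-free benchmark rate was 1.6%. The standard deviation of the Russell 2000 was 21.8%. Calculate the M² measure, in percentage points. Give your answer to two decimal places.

21.17

Sharpe = (Rp − Rf) / σp = (9.5% − 1.6%) / 8.8% = 0.8977
M² = Rf + Sharpe × σm = 1.6% + 0.8977 × 21.8% = 21.1699%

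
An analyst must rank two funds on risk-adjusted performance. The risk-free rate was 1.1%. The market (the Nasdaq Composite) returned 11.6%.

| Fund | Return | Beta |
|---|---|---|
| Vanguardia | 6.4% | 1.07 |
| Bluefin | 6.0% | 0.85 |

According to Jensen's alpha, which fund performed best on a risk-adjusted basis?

Bluefin

Vanguardia: α = 6.4% − [1.1% + 1.07 × (11.6% − 1.1%)] = -5.935
Bluefin: α = 6.0% − [1.1% + 0.85 × (11.6% − 1.1%)] = -4.025
Highest: Bluefin (-4.025).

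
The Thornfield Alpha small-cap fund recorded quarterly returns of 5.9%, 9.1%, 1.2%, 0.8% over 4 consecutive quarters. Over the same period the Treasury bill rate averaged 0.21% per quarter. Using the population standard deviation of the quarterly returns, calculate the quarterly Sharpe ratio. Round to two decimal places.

μ = (5.9 + 9.1 + 1.2 + 0.8) / 4 = 17.00 / 4 = 4.2500%
Σ(r − μ)² = (5.9 − 4.2500)² + (9.1 − 4.2500)² + … = 47.4500
population σ = √(47.4500 / 4) = √11.8625 = 3.4442%
Sharpe = (μ − rf) / σ = (4.2500 − 0.21) / 3.4442 = 4.0400 / 3.4442 = 1.1730

1.17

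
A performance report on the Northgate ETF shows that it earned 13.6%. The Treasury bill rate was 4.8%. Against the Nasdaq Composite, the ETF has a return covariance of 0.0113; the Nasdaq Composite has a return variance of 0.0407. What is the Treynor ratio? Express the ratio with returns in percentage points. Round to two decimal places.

β = Cov / Var = 0.0113 / 0.0407 = 0.2776
Treynor = (Rp − Rf) / β = (13.6% − 4.8%) / 0.2776 = 8.80 / 0.2776 = 31.7003

31.70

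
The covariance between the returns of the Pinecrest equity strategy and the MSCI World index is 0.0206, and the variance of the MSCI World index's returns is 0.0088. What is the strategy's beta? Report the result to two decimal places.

2.34

β = Cov(Rp, Rm) / Var(Rm) = 0.0206 / 0.0088 = 2.3409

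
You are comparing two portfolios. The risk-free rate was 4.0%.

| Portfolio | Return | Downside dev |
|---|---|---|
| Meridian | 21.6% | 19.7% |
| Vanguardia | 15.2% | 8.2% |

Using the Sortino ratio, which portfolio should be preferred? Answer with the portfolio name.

Vanguardia

Meridian: Sortino ratio = (21.6% − 4.0%) / 19.7% = 0.893
Vanguardia: Sortino ratio = (15.2% − 4.0%) / 8.2% = 1.366
Highest: Vanguardia (1.366).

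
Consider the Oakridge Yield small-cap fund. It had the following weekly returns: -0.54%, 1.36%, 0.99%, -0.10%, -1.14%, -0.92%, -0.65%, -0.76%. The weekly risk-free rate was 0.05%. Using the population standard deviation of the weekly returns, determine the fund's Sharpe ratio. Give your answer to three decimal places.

-0.315

Mean return μ = -1.760 / 8 = -0.2200%
Σ(r − μ)² = (-0.54 − (-0.2200))² + (1.36 − (-0.2200))² + (0.99 − (-0.2200))² + … = 5.8902
σ = √[5.8902 / 8] = 0.8581%
Sharpe = (μ − rf) / σ = (-0.2200 − 0.05) / 0.8581 = -0.2700 / 0.8581 = -0.3146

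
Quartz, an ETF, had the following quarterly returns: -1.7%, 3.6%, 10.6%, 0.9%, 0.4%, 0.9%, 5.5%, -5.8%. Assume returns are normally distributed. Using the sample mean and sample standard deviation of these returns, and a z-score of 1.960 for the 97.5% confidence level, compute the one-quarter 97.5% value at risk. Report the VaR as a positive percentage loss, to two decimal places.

7.80

r̄ = (-1.7 + 3.6 + 10.6 + 0.9 + 0.4 + 0.9 + 5.5 − 5.8) / 8 = 1.8000%
Σ(r − r̄)² = (-1.7 − 1.8000)² + (3.6 − 1.8000)² + … = 167.9600
σ = √[167.9600 / 7] = 4.8984%
VaR = −(r̄ − z·σ) = −(1.8000 − 1.960 × 4.8984) = −(-7.8009) = 7.8009%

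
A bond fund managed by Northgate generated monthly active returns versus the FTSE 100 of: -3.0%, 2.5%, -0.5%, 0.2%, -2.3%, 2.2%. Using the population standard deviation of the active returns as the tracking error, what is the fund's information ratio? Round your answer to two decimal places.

μ = (-3 + 2.5 − 0.5 + 0.2 − 2.3 + 2.2) / 6 = -0.1500%
Population σ = √[Σ(r − μ)² / 6] = √[25.5350 / 6] = √4.2558 = 2.0630%
IR = μ / tracking error = -0.1500 / 2.0630 = -0.0727

-0.07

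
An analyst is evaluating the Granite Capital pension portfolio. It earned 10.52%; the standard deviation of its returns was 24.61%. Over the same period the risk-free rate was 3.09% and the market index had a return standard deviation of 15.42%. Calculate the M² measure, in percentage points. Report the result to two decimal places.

Sharpe = (Rp − Rf) / σp = (10.52% − 3.09%) / 24.61% = 0.3019
M² = Rf + Sharpe × σm = 3.09% + 0.3019 × 15.42% = 7.7453%

7.75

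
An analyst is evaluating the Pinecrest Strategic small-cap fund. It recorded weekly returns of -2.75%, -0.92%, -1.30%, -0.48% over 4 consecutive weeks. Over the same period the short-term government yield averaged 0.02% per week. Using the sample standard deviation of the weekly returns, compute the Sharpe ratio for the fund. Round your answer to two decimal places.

μ = (-2.75 − 0.92 − 1.3 − 0.48) / 4 = -5.450 / 4 = -1.3625%
Sample σ = √[Σ(r − μ)² / 3] = √[2.9037 / 3] = √0.9679 = 0.9838%
Sharpe = (μ − rf) / σ = (-1.3625 − 0.02) / 0.9838 = -1.3825 / 0.9838 = -1.4053

-1.41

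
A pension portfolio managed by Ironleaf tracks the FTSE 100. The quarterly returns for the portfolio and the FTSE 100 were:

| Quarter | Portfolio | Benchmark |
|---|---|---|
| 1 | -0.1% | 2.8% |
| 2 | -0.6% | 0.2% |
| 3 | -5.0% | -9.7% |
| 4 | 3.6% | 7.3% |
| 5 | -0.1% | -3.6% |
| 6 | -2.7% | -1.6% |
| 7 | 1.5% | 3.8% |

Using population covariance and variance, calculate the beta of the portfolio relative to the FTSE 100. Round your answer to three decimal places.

0.456

r̄p = -0.4857%,  r̄m = -0.1143%
Cov = Σ(rp − r̄p)(rm − r̄m) / 7 = 12.0531
Var(rm) = Σ(rm − r̄m)² / 7 = 26.4469
β = Cov / Var = 12.0531 / 26.4469 = 0.4557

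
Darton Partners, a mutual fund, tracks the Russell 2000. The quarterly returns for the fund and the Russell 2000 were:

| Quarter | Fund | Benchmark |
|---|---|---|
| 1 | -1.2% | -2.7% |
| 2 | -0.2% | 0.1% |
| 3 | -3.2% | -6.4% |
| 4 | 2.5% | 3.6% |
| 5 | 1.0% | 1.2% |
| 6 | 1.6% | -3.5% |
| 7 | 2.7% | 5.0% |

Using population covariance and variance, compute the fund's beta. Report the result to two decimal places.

r̄p = 0.4571%,  r̄m = -0.3857%
Cov = Σ(rp − r̄p)(rm − r̄m) / 7 = 6.1478
Var(rm) = Σ(rm − r̄m)² / 7 = 14.1241
β = Cov / Var = 6.1478 / 14.1241 = 0.4353

0.44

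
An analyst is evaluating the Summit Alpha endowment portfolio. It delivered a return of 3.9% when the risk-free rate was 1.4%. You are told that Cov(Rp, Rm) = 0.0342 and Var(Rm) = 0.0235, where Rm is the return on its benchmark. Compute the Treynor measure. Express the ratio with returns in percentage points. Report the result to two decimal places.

1.72

β = Cov / Var = 0.0342 / 0.0235 = 1.4553
Treynor = (Rp − Rf) / β = (3.9% − 1.4%) / 1.4553 = 2.50 / 1.4553 = 1.7179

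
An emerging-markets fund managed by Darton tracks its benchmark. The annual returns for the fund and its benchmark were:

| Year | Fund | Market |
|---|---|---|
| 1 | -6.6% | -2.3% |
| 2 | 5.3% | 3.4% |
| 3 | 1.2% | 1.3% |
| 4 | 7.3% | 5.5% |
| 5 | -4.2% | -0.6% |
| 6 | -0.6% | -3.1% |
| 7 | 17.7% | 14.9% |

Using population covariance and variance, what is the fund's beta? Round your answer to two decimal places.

1.26

r̄p = 2.8714%,  r̄m = 2.7286%
Cov = Σ(rp − r̄p)(rm − r̄m) / 7 = 41.1680
Var(rm) = Σ(rm − r̄m)² / 7 = 32.6649
β = Cov / Var = 41.1680 / 32.6649 = 1.2603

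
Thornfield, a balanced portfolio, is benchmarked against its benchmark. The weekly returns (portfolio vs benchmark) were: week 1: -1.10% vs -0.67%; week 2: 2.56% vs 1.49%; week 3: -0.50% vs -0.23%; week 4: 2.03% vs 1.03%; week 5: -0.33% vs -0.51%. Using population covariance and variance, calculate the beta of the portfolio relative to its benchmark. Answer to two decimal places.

1.67

r̄p = 0.5320%,  r̄m = 0.2220%
Cov = Σ(rp − r̄p)(rm − r̄m) / 5 = 1.2670
Var(rm) = Σ(rm − r̄m)² / 5 = 0.7593
β = Cov / Var = 1.2670 / 0.7593 = 1.6686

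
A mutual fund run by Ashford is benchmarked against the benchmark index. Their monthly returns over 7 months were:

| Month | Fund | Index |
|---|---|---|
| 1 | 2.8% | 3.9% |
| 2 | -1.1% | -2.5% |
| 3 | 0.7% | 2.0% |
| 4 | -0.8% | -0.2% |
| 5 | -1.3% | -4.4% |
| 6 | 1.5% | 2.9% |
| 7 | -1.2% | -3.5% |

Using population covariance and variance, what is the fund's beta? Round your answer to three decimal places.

0.456

r̄p = 0.0857%,  r̄m = -0.2571%
Cov = Σ(rp − r̄p)(rm − r̄m) / 7 = 4.2363
Var(rm) = Σ(rm − r̄m)² / 7 = 9.2939
β = Cov / Var = 4.2363 / 9.2939 = 0.4558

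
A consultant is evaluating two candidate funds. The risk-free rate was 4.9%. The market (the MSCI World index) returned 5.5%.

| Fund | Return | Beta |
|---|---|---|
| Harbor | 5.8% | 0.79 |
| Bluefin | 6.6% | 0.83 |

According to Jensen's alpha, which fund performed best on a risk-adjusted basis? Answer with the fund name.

Harbor: α = 5.8% − [4.9% + 0.79 × (5.5% − 4.9%)] = 0.426
Bluefin: α = 6.6% − [4.9% + 0.83 × (5.5% − 4.9%)] = 1.202
Highest: Bluefin (1.202).

Bluefin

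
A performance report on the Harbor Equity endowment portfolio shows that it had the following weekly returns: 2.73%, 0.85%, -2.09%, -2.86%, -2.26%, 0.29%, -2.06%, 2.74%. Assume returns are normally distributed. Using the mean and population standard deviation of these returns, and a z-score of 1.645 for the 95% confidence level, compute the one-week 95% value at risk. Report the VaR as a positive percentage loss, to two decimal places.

3.86

r̄ = (2.73 + 0.85 − 2.09 − 2.86 − 2.26 + 0.29 − 2.06 + 2.74) / 8 = -0.3325%
Σ(r − r̄)² = (2.73 − (-0.3325))² + (0.85 − (-0.3325))² + (-2.09 − (-0.3325))² + … = 36.7816
population σ = √(36.7816 / 8) = √4.5977 = 2.1442%
VaR = −(r̄ − z·σ) = −(-0.3325 − 1.645 × 2.1442) = −(-3.8597) = 3.8597%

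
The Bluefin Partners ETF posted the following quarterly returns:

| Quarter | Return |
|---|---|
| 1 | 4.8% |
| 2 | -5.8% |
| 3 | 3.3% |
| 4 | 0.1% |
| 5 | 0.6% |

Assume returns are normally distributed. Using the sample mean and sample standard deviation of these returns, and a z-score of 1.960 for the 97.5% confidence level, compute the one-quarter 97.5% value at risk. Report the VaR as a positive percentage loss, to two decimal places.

μ = (4.8 − 5.8 + 3.3 + 0.1 + 0.6) / 5 = 0.6000%
Sample σ = √[Σ(r − μ)² / 4] = √[66.1400 / 4] = √16.5350 = 4.0663%
VaR = −(μ − z·σ) = −(0.6000 − 1.960 × 4.0663) = −(-7.3699) = 7.3699%

7.37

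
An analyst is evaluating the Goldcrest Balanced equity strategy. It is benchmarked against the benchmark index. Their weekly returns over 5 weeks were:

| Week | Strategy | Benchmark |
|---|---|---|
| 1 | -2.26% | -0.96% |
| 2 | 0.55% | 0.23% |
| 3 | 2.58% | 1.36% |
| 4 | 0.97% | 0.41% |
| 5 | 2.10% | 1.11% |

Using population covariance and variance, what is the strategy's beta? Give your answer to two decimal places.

2.07

r̄p = 0.7880%,  r̄m = 0.4300%
Cov = Σ(rp − r̄p)(rm − r̄m) / 5 = 1.3679
Var(rm) = Σ(rm − r̄m)² / 5 = 0.6600
β = Cov / Var = 1.3679 / 0.6600 = 2.0726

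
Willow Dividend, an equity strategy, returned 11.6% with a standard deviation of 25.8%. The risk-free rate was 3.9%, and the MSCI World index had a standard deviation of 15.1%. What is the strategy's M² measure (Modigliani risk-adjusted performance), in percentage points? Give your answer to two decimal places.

8.41

Sharpe = (Rp − Rf) / σp = (11.6% − 3.9%) / 25.8% = 0.2984
M² = Rf + Sharpe × σm = 3.9% + 0.2984 × 15.1% = 8.4058%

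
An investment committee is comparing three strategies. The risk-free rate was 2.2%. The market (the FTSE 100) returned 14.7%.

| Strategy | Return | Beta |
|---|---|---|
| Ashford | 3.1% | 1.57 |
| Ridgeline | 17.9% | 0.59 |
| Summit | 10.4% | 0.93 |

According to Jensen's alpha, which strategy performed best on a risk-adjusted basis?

Ashford: α = 3.1% − [2.2% + 1.57 × (14.7% − 2.2%)] = -18.725
Ridgeline: α = 17.9% − [2.2% + 0.59 × (14.7% − 2.2%)] = 8.325
Summit: α = 10.4% − [2.2% + 0.93 × (14.7% − 2.2%)] = -3.425
Highest: Ridgeline (8.325).

Ridgeline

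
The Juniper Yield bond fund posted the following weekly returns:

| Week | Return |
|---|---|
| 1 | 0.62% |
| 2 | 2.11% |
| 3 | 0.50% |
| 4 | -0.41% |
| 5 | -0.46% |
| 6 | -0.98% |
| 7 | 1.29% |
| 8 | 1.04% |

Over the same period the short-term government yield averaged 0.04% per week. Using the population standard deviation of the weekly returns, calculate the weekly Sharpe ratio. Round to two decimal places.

0.44

μ = (0.62 + 2.11 + 0.5 − 0.41 − 0.46 − 0.98 + 1.29 + 1.04) / 8 = 3.710 / 8 = 0.4638%
Σ(r − μ)² = (0.62 − 0.4638)² + (2.11 − 0.4638)² + (0.5 − 0.4638)² + … = 7.4518
population σ = √(7.4518 / 8) = √0.9315 = 0.9651%
Sharpe = (μ − rf) / σ = (0.4638 − 0.04) / 0.9651 = 0.4238 / 0.9651 = 0.4391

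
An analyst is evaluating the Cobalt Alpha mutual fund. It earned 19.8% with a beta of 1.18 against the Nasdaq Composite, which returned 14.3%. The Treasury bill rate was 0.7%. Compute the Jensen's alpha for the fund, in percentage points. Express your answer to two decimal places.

3.05

CAPM expected return = Rf + β(Rm − Rf) = 0.7% + 1.18 × (14.3% − 0.7%) = 0.7 + 1.18 × 13.60 = 16.7480%
Jensen's α = Rp − E[R] = 19.8% − 16.7480% = 3.0520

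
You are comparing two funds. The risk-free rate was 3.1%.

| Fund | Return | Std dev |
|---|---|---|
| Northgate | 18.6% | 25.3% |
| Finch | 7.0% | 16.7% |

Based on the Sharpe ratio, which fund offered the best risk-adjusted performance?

Northgate

Northgate: Sharpe ratio = (18.6% − 3.1%) / 25.3% = 0.613
Finch: Sharpe ratio = (7.0% − 3.1%) / 16.7% = 0.234
Highest: Northgate (0.613).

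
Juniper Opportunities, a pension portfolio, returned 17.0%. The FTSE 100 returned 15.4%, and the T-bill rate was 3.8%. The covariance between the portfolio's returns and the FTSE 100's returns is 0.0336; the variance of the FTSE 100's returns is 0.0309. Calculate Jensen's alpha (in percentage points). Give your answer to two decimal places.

0.59

β = Cov / Var = 0.0336 / 0.0309 = 1.0874
E[R] = Rf + β(Rm − Rf) = 3.8% + 1.0874 × (15.4% − 3.8%) = 16.4138%
α = Rp − E[R] = 17.0% − 16.4138% = 0.5862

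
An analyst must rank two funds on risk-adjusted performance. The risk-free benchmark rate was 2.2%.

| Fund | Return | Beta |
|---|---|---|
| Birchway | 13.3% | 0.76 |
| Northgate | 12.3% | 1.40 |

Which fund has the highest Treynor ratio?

Birchway: Treynor = (13.3% − 2.2%) / 0.76 = 14.605
Northgate: Treynor = (12.3% − 2.2%) / 1.40 = 7.214
Highest: Birchway (14.605).

Birchway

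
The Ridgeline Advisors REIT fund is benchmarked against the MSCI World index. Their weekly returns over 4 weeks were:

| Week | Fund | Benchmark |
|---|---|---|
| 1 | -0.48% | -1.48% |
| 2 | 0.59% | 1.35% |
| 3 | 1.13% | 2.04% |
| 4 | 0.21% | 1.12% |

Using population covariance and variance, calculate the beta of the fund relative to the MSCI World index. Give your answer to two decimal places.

0.41

r̄p = 0.3625%,  r̄m = 0.7575%
Cov = Σ(rp − r̄p)(rm − r̄m) / 4 = 0.7372
Var(rm) = Σ(rm − r̄m)² / 4 = 1.7834
β = Cov / Var = 0.7372 / 1.7834 = 0.4134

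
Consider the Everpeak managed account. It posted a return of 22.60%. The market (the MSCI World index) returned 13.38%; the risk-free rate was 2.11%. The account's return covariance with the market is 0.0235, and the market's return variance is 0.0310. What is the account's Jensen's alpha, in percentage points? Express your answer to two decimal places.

β = Cov / Var = 0.0235 / 0.0310 = 0.7581
E[R] = Rf + β(Rm − Rf) = 2.11% + 0.7581 × (13.38% − 2.11%) = 10.6538%
α = Rp − E[R] = 22.60% − 10.6538% = 11.9462

11.95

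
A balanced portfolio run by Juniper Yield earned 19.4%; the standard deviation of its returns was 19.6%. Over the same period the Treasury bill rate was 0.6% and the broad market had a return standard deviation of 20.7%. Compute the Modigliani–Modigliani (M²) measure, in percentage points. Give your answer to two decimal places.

20.46

Sharpe = (Rp − Rf) / σp = (19.4% − 0.6%) / 19.6% = 0.9592
M² = Rf + Sharpe × σm = 0.6% + 0.9592 × 20.7% = 20.4554%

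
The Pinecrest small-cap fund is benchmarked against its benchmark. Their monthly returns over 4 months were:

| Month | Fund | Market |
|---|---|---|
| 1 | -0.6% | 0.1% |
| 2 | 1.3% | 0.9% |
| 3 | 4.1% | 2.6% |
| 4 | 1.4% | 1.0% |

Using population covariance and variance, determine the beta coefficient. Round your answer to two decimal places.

1.84

r̄p = 1.5500%,  r̄m = 1.1500%
Cov = Σ(rp − r̄p)(rm − r̄m) / 4 = 1.5100
Var(rm) = Σ(rm − r̄m)² / 4 = 0.8225
β = Cov / Var = 1.5100 / 0.8225 = 1.8359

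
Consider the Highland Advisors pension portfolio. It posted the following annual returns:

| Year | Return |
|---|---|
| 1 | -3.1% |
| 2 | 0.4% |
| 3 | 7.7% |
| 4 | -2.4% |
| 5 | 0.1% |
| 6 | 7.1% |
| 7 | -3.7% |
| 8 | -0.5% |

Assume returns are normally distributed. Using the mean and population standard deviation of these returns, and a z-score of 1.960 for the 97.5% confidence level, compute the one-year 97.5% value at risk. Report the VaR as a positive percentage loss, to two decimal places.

r̄ = (-3.1 + 0.4 + 7.7 − 2.4 + 0.1 + 7.1 − 3.7 − 0.5) / 8 = 0.7000%
Population std dev = √[135.2600 / 8] = 4.1119%
VaR = −(r̄ − z·σ) = −(0.7000 − 1.960 × 4.1119) = −(-7.3593) = 7.3593%

7.36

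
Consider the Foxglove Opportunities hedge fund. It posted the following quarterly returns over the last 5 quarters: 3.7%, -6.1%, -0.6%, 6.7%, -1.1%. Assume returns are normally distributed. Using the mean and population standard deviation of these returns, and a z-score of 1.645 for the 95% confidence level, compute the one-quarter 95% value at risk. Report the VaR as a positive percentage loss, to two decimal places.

6.69

Mean return r̄ = 2.60 / 5 = 0.5200%
Σ(r − r̄)² = (3.7 − 0.5200)² + (-6.1 − 0.5200)² + (-0.6 − 0.5200)² + … = 96.0080
σ = √[96.0080 / 5] = 4.3820%
VaR = −(r̄ − z·σ) = −(0.5200 − 1.645 × 4.3820) = −(-6.6884) = 6.6884%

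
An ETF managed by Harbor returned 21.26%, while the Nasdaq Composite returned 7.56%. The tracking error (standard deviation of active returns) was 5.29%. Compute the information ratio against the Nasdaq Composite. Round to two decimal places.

2.59

IR = (Rp − Rb) / TE = (21.26% − 7.56%) / 5.29% = 13.70% / 5.29% = 2.5898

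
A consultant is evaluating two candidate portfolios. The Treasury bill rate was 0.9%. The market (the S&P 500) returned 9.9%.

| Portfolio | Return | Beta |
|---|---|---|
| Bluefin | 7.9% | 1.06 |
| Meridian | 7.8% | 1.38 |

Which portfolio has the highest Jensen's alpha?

Bluefin

Bluefin: α = 7.9% − [0.9% + 1.06 × (9.9% − 0.9%)] = -2.540
Meridian: α = 7.8% − [0.9% + 1.38 × (9.9% − 0.9%)] = -5.520
Highest: Bluefin (-2.540).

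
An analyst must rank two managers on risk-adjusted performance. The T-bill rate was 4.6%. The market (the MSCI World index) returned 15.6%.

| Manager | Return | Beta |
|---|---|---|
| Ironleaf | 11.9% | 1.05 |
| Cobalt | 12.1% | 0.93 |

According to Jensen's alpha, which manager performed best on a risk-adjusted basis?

Ironleaf: α = 11.9% − [4.6% + 1.05 × (15.6% − 4.6%)] = -4.250
Cobalt: α = 12.1% − [4.6% + 0.93 × (15.6% − 4.6%)] = -2.730
Highest: Cobalt (-2.730).

Cobalt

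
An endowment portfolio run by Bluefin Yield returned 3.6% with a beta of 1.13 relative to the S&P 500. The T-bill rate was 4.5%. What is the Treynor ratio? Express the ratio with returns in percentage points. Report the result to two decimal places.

-0.80

Treynor = (Rp − Rf) / β = (3.6% − 4.5%) / 1.13 = -0.90 / 1.13 = -0.7965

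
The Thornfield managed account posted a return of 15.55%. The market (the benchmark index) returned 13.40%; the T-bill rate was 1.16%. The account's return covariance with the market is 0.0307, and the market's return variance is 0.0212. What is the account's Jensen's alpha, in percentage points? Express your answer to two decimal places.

β = Cov / Var = 0.0307 / 0.0212 = 1.4481
E[R] = Rf + β(Rm − Rf) = 1.16% + 1.4481 × (13.40% − 1.16%) = 18.8847%
α = Rp − E[R] = 15.55% − 18.8847% = -3.3347

-3.33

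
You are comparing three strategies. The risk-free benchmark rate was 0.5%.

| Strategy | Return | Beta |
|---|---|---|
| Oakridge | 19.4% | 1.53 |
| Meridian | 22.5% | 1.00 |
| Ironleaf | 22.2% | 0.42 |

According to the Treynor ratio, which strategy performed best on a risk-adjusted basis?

Ironleaf

Oakridge: Treynor = (19.4% − 0.5%) / 1.53 = 12.353
Meridian: Treynor = (22.5% − 0.5%) / 1.00 = 22.000
Ironleaf: Treynor = (22.2% − 0.5%) / 0.42 = 51.667
Highest: Ironleaf (51.667).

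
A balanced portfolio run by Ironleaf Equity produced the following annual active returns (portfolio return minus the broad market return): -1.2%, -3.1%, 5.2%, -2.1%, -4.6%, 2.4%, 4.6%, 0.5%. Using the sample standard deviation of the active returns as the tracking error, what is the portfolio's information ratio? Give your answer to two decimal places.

0.06

r̄ = (-1.2 − 3.1 + 5.2 − 2.1 − 4.6 + 2.4 + 4.6 + 0.5) / 8 = 1.70 / 8 = 0.2125%
Σ(r − r̄)² = (-1.2 − 0.2125)² + (-3.1 − 0.2125)² + … = 90.4688
σ = √[90.4688 / 7] = 3.5950%
IR = r̄ / tracking error = 0.2125 / 3.5950 = 0.0591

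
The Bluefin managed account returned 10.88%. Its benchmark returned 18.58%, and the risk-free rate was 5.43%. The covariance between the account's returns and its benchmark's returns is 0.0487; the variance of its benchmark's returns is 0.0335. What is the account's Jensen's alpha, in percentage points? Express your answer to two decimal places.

β = Cov / Var = 0.0487 / 0.0335 = 1.4537
E[R] = Rf + β(Rm − Rf) = 5.43% + 1.4537 × (18.58% − 5.43%) = 24.5462%
α = Rp − E[R] = 10.88% − 24.5462% = -13.6662

-13.67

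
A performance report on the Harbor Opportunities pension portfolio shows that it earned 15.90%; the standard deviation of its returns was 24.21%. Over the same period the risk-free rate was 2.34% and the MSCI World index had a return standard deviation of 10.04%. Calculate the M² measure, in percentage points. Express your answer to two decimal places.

Sharpe = (Rp − Rf) / σp = (15.90% − 2.34%) / 24.21% = 0.5601
M² = Rf + Sharpe × σm = 2.34% + 0.5601 × 10.04% = 7.9634%

7.96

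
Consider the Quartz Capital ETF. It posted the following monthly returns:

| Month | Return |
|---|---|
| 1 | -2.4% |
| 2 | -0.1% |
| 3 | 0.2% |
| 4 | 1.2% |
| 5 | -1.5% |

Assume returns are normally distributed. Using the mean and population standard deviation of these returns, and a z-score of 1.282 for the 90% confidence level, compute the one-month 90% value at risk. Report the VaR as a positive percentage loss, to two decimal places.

2.16

Mean return r̄ = -2.60 / 5 = -0.5200%
Population std dev = √[8.1480 / 5] = 1.2766%
VaR = −(r̄ − z·σ) = −(-0.5200 − 1.282 × 1.2766) = −(-2.1566) = 2.1566%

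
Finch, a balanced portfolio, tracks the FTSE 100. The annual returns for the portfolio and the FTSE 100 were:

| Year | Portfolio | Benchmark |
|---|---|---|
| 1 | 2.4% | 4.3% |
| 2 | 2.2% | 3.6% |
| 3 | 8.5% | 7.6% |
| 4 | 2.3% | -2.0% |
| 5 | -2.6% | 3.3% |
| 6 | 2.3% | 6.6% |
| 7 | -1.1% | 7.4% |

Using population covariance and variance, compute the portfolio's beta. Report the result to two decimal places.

r̄p = 2.0000%,  r̄m = 4.4000%
Cov = Σ(rp − r̄p)(rm − r̄m) / 7 = 2.1571
Var(rm) = Σ(rm − r̄m)² / 7 = 9.5571
β = Cov / Var = 2.1571 / 9.5571 = 0.2257

0.23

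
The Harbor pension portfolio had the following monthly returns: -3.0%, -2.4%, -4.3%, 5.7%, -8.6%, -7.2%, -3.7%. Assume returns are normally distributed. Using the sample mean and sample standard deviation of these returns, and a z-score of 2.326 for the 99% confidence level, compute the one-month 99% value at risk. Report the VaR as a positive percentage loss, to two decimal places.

μ = (-3 − 2.4 − 4.3 + 5.7 − 8.6 − 7.2 − 3.7) / 7 = -23.50 / 7 = -3.3571%
Sample σ = √[Σ(r − μ)² / 6] = √[126.3371 / 6] = √21.0562 = 4.5887%
VaR = −(μ − z·σ) = −(-3.3571 − 2.326 × 4.5887) = −(-14.0304) = 14.0304%

14.03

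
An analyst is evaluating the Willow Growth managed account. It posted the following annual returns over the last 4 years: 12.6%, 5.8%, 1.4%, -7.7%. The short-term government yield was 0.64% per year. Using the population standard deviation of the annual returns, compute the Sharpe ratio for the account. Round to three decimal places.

0.324

μ = (12.6 + 5.8 + 1.4 − 7.7) / 4 = 12.10 / 4 = 3.0250%
Population σ = √[Σ(r − μ)² / 4] = √[217.0475 / 4] = √54.2619 = 7.3663%
Sharpe = (μ − rf) / σ = (3.0250 − 0.64) / 7.3663 = 2.3850 / 7.3663 = 0.3238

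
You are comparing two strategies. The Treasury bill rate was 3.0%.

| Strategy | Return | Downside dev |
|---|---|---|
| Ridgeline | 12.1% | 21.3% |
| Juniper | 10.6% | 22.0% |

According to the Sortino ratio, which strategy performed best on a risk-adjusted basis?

Ridgeline

Ridgeline: Sortino ratio = (12.1% − 3.0%) / 21.3% = 0.427
Juniper: Sortino ratio = (10.6% − 3.0%) / 22.0% = 0.345
Highest: Ridgeline (0.427).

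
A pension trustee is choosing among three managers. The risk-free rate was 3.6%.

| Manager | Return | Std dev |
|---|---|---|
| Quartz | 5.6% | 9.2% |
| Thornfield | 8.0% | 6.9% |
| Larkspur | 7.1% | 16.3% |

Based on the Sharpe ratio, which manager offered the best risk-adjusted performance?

Thornfield

Quartz: Sharpe ratio = (5.6% − 3.6%) / 9.2% = 0.217
Thornfield: Sharpe ratio = (8.0% − 3.6%) / 6.9% = 0.638
Larkspur: Sharpe ratio = (7.1% − 3.6%) / 16.3% = 0.215
Highest: Thornfield (0.638).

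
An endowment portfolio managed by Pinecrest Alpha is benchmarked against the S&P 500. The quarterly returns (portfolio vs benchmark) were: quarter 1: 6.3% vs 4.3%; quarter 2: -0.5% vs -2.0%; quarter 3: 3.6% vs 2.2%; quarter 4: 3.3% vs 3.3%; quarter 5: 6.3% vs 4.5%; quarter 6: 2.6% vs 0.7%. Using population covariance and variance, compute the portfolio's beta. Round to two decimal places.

0.98

r̄p = 3.6000%,  r̄m = 2.1667%
Cov = Σ(rp − r̄p)(rm − r̄m) / 6 = 5.0450
Var(rm) = Σ(rm − r̄m)² / 6 = 5.1322
β = Cov / Var = 5.0450 / 5.1322 = 0.9830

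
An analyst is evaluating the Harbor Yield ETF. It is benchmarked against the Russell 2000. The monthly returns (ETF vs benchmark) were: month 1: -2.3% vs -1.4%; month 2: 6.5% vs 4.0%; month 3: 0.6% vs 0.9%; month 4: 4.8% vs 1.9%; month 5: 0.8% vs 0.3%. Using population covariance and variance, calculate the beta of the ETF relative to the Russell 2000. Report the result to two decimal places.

r̄p = 2.0800%,  r̄m = 1.1400%
Cov = Σ(rp − r̄p)(rm − r̄m) / 5 = 5.4528
Var(rm) = Σ(rm − r̄m)² / 5 = 3.1944
β = Cov / Var = 5.4528 / 3.1944 = 1.7070

1.71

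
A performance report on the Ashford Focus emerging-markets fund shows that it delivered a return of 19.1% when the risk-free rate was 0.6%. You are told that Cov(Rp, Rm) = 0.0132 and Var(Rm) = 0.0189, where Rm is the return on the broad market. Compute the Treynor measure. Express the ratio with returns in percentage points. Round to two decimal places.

β = Cov / Var = 0.0132 / 0.0189 = 0.6984
Treynor = (Rp − Rf) / β = (19.1% − 0.6%) / 0.6984 = 18.50 / 0.6984 = 26.4891

26.49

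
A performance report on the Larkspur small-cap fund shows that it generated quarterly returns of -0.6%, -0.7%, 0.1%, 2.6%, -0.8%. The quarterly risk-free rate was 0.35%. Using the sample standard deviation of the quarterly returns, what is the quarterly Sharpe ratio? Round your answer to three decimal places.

-0.161

r̄ = (-0.6 − 0.7 + 0.1 + 2.6 − 0.8) / 5 = 0.1200%
Σ(r − r̄)² = 8.1880; sample σ = √(8.1880/4) = 1.4307%
Sharpe = (r̄ − rf) / σ = (0.1200 − 0.35) / 1.4307 = -0.2300 / 1.4307 = -0.1608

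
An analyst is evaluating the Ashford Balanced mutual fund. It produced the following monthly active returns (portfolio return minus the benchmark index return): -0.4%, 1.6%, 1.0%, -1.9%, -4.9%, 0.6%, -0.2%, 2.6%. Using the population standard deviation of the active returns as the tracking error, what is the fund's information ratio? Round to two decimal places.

-0.09

Mean return r̄ = -1.60 / 8 = -0.2000%
Population σ = √[Σ(r − r̄)² / 8] = √[38.1800 / 8] = √4.7725 = 2.1846%
IR = r̄ / tracking error = -0.2000 / 2.1846 = -0.0915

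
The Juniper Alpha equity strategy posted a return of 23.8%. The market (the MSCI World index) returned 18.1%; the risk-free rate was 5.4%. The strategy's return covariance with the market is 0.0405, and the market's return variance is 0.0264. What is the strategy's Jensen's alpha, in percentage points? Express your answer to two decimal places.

β = Cov / Var = 0.0405 / 0.0264 = 1.5341
E[R] = Rf + β(Rm − Rf) = 5.4% + 1.5341 × (18.1% − 5.4%) = 24.8831%
α = Rp − E[R] = 23.8% − 24.8831% = -1.0831

-1.08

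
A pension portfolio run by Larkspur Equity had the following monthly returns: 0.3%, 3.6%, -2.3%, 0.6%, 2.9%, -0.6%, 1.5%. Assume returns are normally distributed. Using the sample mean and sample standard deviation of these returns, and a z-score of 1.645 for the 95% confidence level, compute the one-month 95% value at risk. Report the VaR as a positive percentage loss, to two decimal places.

2.47

r̄ = (0.3 + 3.6 − 2.3 + 0.6 + 2.9 − 0.6 + 1.5) / 7 = 6.00 / 7 = 0.8571%
Σ(r − r̄)² = (0.3 − 0.8571)² + (3.6 − 0.8571)² + … = 24.5771
sample σ = √(24.5771 / 6) = √4.0962 = 2.0239%
VaR = −(r̄ − z·σ) = −(0.8571 − 1.645 × 2.0239) = −(-2.4722) = 2.4722%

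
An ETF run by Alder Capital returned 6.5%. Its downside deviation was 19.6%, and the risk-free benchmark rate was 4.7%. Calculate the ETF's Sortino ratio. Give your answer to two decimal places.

Sortino = (Rp − Rf) / σd = (6.5% − 4.7%) / 19.6% = 1.80% / 19.6% = 0.0918

0.09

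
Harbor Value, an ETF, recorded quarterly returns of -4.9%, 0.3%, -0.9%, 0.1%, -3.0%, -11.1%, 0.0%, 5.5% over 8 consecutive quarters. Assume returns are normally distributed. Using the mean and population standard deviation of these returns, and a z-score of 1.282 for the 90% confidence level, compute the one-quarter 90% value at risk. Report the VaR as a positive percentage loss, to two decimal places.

7.53

μ = (-4.9 + 0.3 − 0.9 + 0.1 − 3 − 11.1 + 0 + 5.5) / 8 = -1.7500%
Population std dev = √[162.8800 / 8] = 4.5122%
VaR = −(μ − z·σ) = −(-1.7500 − 1.282 × 4.5122) = −(-7.5346) = 7.5346%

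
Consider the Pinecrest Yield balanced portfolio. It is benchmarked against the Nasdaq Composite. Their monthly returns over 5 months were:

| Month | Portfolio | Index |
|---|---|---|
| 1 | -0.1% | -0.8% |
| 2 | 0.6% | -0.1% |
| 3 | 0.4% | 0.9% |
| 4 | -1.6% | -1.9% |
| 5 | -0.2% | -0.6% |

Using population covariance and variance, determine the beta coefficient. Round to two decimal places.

0.74

r̄p = -0.1800%,  r̄m = -0.5000%
Cov = Σ(rp − r̄p)(rm − r̄m) / 5 = 0.6180
Var(rm) = Σ(rm − r̄m)² / 5 = 0.8360
β = Cov / Var = 0.6180 / 0.8360 = 0.7392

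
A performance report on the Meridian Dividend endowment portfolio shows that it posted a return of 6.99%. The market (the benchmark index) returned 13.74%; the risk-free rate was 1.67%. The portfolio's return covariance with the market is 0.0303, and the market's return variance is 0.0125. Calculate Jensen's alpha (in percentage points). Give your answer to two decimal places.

β = Cov / Var = 0.0303 / 0.0125 = 2.4240
E[R] = Rf + β(Rm − Rf) = 1.67% + 2.4240 × (13.74% − 1.67%) = 30.9277%
α = Rp − E[R] = 6.99% − 30.9277% = -23.9377

-23.94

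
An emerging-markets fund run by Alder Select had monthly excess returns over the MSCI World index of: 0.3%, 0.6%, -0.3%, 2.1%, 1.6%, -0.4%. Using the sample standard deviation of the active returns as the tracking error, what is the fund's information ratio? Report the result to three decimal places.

Mean return r̄ = 3.90 / 6 = 0.6500%
Sample std dev = √[5.1350 / 5] = 1.0134%
IR = r̄ / tracking error = 0.6500 / 1.0134 = 0.6414

0.641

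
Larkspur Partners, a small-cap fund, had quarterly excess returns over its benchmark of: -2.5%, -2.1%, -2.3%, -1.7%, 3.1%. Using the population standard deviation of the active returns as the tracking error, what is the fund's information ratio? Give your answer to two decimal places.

-0.52

Mean return r̄ = -5.50 / 5 = -1.1000%
Σ(r − r̄)² = 22.4000; population σ = √(22.4000/5) = 2.1166%
IR = r̄ / tracking error = -1.1000 / 2.1166 = -0.5197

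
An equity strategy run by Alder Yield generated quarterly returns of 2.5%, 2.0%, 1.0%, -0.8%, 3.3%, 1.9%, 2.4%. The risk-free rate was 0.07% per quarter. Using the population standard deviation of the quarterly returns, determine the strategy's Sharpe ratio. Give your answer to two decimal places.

r̄ = (2.5 + 2 + 1 − 0.8 + 3.3 + 1.9 + 2.4) / 7 = 12.30 / 7 = 1.7571%
Σ(r − r̄)² = (2.5 − 1.7571)² + (2 − 1.7571)² + … = 10.5371
σ = √[10.5371 / 7] = 1.2269%
Sharpe = (r̄ − rf) / σ = (1.7571 − 0.07) / 1.2269 = 1.6871 / 1.2269 = 1.3751

1.38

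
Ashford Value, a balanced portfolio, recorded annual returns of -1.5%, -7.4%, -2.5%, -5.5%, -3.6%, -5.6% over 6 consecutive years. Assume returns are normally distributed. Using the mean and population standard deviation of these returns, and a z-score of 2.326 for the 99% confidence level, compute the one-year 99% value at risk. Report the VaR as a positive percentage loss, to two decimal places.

Mean return μ = -26.10 / 6 = -4.3500%
Population σ = √[Σ(r − μ)² / 6] = √[24.2950 / 6] = √4.0492 = 2.0123%
VaR = −(μ − z·σ) = −(-4.3500 − 2.326 × 2.0123) = −(-9.0306) = 9.0306%

9.03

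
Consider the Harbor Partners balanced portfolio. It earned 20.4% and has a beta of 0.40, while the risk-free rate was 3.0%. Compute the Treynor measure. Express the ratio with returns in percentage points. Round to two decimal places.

Treynor = (Rp − Rf) / β = (20.4% − 3.0%) / 0.40 = 17.40 / 0.40 = 43.5000

43.50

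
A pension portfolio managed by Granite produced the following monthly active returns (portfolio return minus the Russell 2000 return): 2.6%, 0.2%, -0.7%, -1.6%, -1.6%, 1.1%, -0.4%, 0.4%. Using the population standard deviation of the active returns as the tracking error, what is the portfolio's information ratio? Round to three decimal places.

0.000

Mean return r̄ = 0.00 / 8 = 0.0000%
Σ(r − r̄)² = (2.6 − 0.0000)² + (0.2 − 0.0000)² + … = 13.9400
σ = √[13.9400 / 8] = 1.3200%
IR = r̄ / tracking error = 0.0000 / 1.3200 = 0.0000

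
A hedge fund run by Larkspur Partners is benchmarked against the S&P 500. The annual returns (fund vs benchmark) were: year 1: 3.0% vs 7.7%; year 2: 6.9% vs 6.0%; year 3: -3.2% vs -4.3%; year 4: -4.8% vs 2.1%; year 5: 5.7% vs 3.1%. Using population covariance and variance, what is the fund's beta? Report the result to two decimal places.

r̄p = 1.5200%,  r̄m = 2.9200%
Cov = Σ(rp − r̄p)(rm − r̄m) / 5 = 12.7316
Var(rm) = Σ(rm − r̄m)² / 5 = 17.0336
β = Cov / Var = 12.7316 / 17.0336 = 0.7474

0.75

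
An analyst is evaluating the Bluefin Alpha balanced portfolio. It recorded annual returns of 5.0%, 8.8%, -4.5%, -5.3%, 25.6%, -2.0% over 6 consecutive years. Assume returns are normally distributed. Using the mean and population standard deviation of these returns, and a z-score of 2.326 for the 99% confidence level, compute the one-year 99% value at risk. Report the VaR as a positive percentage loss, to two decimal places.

20.22

r̄ = (5 + 8.8 − 4.5 − 5.3 + 25.6 − 2) / 6 = 27.60 / 6 = 4.6000%
Population std dev = √[683.1800 / 6] = 10.6707%
VaR = −(r̄ − z·σ) = −(4.6000 − 2.326 × 10.6707) = −(-20.2200) = 20.2200%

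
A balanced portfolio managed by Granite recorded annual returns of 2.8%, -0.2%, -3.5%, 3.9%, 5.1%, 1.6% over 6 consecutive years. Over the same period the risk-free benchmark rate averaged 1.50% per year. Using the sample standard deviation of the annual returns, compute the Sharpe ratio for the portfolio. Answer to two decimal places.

0.04

r̄ = (2.8 − 0.2 − 3.5 + 3.9 + 5.1 + 1.6) / 6 = 1.6167%
Sample std dev = √[48.2283 / 5] = 3.1057%
Sharpe = (r̄ − rf) / σ = (1.6167 − 1.5) / 3.1057 = 0.1167 / 3.1057 = 0.0376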